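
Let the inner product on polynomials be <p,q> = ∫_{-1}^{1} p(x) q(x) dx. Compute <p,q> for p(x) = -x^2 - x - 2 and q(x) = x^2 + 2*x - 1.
<p,q> = 8/5

Expand the product: p(x)·q(x) = -x^4 - 3*x^3 - 3*x^2 - 3*x + 2.
∫_{-1}^{1} of each monomial x^k gives [2/(k+1) if k even, 0 if k odd]. Integrating term-by-term (or equivalently evaluating the antiderivative F(x) = -x^5/5 - 3*x^4/4 - x^3 - 3*x^2/2 + 2*x at the endpoints):
  F(1) − F(−1) = -29/20 − (-61/20) = 8/5.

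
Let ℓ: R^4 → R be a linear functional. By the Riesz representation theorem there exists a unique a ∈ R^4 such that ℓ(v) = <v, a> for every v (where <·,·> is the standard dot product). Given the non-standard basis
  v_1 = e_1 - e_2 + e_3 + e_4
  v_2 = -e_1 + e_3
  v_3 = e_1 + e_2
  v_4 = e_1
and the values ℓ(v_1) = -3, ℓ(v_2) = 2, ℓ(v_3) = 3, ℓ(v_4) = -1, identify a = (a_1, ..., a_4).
a = (-1, 4, 1, 1)

Write a = (a_1, ..., a_4) in the standard basis. For each basis vector v_i, ℓ(v_i) = <v_i, a> is a linear equation in the a_j's. Collect the n equations into a matrix system V a = ℓ, where row i of V is v_i (expressed in the standard basis). Since V is invertible (lower-triangular with 1s on the diagonal, up to permutation), solve by back-substitution:
  V =
[[1, -1, 1, 1],
 [-1, 0, 1, 0],
 [1, 1, 0, 0],
 [1, 0, 0, 0]]
  V a = (-3, 2, 3, -1)
Solving gives a = (-1, 4, 1, 1).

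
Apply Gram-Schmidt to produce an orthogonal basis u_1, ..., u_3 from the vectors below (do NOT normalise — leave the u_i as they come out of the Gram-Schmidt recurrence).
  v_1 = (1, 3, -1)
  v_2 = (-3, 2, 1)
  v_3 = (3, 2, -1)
Orthogonal basis:
  u_1 = (1, 3, -1)
  u_2 = (-35/11, 16/11, 13/11)
  u_3 = (4/15, 8/75, 44/75)

Apply the Gram-Schmidt recurrence
  u_1 = v_1
  u_i = v_i − Σ_{j<i} ((v_i · u_j) / (u_j · u_j)) · u_j.

Step by step this gives:
  u_1 = (1, 3, -1)
  u_2 = (-35/11, 16/11, 13/11)
  u_3 = (4/15, 8/75, 44/75)

Orthogonality check:
  u_2 · u_1 = 0 (should be 0)
  u_3 · u_1 = 0 (should be 0)
  u_3 · u_2 = 0 (should be 0)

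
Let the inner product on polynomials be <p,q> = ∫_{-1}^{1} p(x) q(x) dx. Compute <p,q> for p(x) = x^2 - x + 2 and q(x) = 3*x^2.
<p,q> = 26/5

Expand the product: p(x)·q(x) = 3*x^4 - 3*x^3 + 6*x^2.
∫_{-1}^{1} of each monomial x^k gives [2/(k+1) if k even, 0 if k odd]. Integrating term-by-term (or equivalently evaluating the antiderivative F(x) = 3*x^5/5 - 3*x^4/4 + 2*x^3 at the endpoints):
  F(1) − F(−1) = 37/20 − (-67/20) = 26/5.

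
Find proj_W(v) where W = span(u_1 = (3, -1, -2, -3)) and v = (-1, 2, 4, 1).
proj_W(v) = (-48/23, 16/23, 32/23, 48/23)

Set up U = [u_1 | ... | u_1] ∈ R^(4×1). The projector onto W = col(U) is P = U (U^T U)^(-1) U^T.
Compute U^T U =
  [23],
and U^T v = (-16).
Solve U^T U · c = U^T v for the coefficients: c = (-16/23). The projection is proj_W(v) = U c.
Check: (v - proj_W(v)) · u_1 = 0  (should be 0).
Result: proj_W(v) = (-48/23, 16/23, 32/23, 48/23).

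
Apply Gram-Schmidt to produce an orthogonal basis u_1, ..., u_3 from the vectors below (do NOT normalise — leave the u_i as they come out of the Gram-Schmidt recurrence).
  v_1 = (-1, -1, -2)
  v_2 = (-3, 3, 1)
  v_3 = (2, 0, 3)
Orthogonal basis:
  u_1 = (-1, -1, -2)
  u_2 = (-10/3, 8/3, 1/3)
  u_3 = (-4/11, -28/55, 24/55)

Apply the Gram-Schmidt recurrence
  u_1 = v_1
  u_i = v_i − Σ_{j<i} ((v_i · u_j) / (u_j · u_j)) · u_j.

Step by step this gives:
  u_1 = (-1, -1, -2)
  u_2 = (-10/3, 8/3, 1/3)
  u_3 = (-4/11, -28/55, 24/55)

Orthogonality check:
  u_2 · u_1 = 0 (should be 0)
  u_3 · u_1 = 0 (should be 0)
  u_3 · u_2 = 0 (should be 0)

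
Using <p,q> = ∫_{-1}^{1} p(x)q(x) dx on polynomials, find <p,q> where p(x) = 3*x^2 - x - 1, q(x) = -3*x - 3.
<p,q> = 2

Expand the product: p(x)·q(x) = -9*x^3 - 6*x^2 + 6*x + 3.
∫_{-1}^{1} of each monomial x^k gives [2/(k+1) if k even, 0 if k odd]. Integrating term-by-term (or equivalently evaluating the antiderivative F(x) = -9*x^4/4 - 2*x^3 + 3*x^2 + 3*x at the endpoints):
  F(1) − F(−1) = 7/4 − (-1/4) = 2.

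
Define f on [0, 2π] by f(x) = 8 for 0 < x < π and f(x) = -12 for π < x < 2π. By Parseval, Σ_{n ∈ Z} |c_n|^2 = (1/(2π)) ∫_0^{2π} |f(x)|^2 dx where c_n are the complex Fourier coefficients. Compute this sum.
Σ |c_n|^2 = 104

Parseval equates the L^2 energy of f (normalised by 1/(2π)) with the ℓ^2 sum of its Fourier coefficients: (1/(2π)) ∫_0^{2π} |f|^2 = Σ |c_n|^2.
Compute the left side: (1/(2π)) [∫_0^π 8^2 dx + ∫_π^{2π} (-12)^2 dx] = (1/(2π)) · (64π + 144π) = (64 + 144)/2 = 104.
So Σ_{n ∈ Z} |c_n|^2 = 104.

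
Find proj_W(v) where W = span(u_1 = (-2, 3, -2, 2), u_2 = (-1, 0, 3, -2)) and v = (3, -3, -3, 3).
proj_W(v) = (387/115, -279/115, -417/115, 216/115)

Set up U = [u_1 | ... | u_2] ∈ R^(4×2). The projector onto W = col(U) is P = U (U^T U)^(-1) U^T.
Compute U^T U =
  [21, -8]
  [-8, 14],
and U^T v = (-3, -18).
Solve U^T U · c = U^T v for the coefficients: c = (-93/115, -201/115). The projection is proj_W(v) = U c.
Check: (v - proj_W(v)) · u_1 = 0  (should be 0).
Check: (v - proj_W(v)) · u_2 = 0  (should be 0).
Result: proj_W(v) = (387/115, -279/115, -417/115, 216/115).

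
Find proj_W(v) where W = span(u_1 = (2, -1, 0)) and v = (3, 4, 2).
proj_W(v) = (4/5, -2/5, 0)

Set up U = [u_1 | ... | u_1] ∈ R^(3×1). The projector onto W = col(U) is P = U (U^T U)^(-1) U^T.
Compute U^T U =
  [5],
and U^T v = (2).
Solve U^T U · c = U^T v for the coefficients: c = (2/5). The projection is proj_W(v) = U c.
Check: (v - proj_W(v)) · u_1 = 0  (should be 0).
Result: proj_W(v) = (4/5, -2/5, 0).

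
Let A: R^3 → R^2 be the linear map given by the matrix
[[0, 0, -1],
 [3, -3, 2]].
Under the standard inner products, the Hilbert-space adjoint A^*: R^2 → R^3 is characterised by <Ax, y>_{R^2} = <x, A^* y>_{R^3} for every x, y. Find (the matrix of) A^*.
A^* = A^T =
[[0, 3],
 [0, -3],
 [-1, 2]]

For real matrices with standard dot products, the defining identity <Ax, y> = <x, A^* y> gives (Ax)^T y = x^T (A^*) y, i.e. x^T A^T y = x^T (A^*) y. Since this holds for all x, y, we must have A^* = A^T. Therefore
A^* =
[[0, 3],
 [0, -3],
 [-1, 2]].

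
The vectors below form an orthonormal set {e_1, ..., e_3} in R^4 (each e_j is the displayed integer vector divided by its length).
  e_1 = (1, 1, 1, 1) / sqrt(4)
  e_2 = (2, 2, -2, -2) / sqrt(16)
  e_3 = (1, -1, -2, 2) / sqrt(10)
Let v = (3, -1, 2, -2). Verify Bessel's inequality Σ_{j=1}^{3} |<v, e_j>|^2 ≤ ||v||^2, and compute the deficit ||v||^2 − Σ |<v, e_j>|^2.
Σ |<v, e_j>|^2 = 18/5; ||v||^2 = 18; deficit = 72/5

Write each e_j = u_j / sqrt(<u_j, u_j>) where u_j is the displayed integer vector. Then <v, e_j> = <v, u_j> / sqrt(<u_j, u_j>), so |<v, e_j>|^2 = <v, u_j>^2 / <u_j, u_j>.
Coefficients: <v, e_1> = 2/sqrt(4), <v, e_2> = 4/sqrt(16), <v, e_3> = -4/sqrt(10).
Square and sum: Σ |<v, e_j>|^2 = 18/5.
Compute ||v||^2 = v·v = 18.
Deficit = 18 − 18/5 = 72/5 ≥ 0, confirming Bessel's inequality. (The deficit equals ||v − Σ <v,e_j> e_j||^2, the squared distance from v to span{e_j}.)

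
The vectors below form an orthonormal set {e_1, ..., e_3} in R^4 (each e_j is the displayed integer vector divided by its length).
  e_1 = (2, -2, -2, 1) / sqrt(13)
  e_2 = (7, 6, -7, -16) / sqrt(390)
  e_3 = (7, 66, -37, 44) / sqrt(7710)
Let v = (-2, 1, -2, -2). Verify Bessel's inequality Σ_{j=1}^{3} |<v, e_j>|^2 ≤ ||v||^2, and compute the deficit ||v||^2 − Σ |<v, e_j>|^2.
Σ |<v, e_j>|^2 = 1316/257; ||v||^2 = 13; deficit = 2025/257

Write each e_j = u_j / sqrt(<u_j, u_j>) where u_j is the displayed integer vector. Then <v, e_j> = <v, u_j> / sqrt(<u_j, u_j>), so |<v, e_j>|^2 = <v, u_j>^2 / <u_j, u_j>.
Coefficients: <v, e_1> = -4/sqrt(13), <v, e_2> = 38/sqrt(390), <v, e_3> = 38/sqrt(7710).
Square and sum: Σ |<v, e_j>|^2 = 1316/257.
Compute ||v||^2 = v·v = 13.
Deficit = 13 − 1316/257 = 2025/257 ≥ 0, confirming Bessel's inequality. (The deficit equals ||v − Σ <v,e_j> e_j||^2, the squared distance from v to span{e_j}.)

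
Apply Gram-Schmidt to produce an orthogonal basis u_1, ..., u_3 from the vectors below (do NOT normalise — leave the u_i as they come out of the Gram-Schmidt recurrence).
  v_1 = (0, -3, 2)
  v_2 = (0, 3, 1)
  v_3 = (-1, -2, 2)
Orthogonal basis:
  u_1 = (0, -3, 2)
  u_2 = (0, 18/13, 27/13)
  u_3 = (-1, 0, 0)

Apply the Gram-Schmidt recurrence
  u_1 = v_1
  u_i = v_i − Σ_{j<i} ((v_i · u_j) / (u_j · u_j)) · u_j.

Step by step this gives:
  u_1 = (0, -3, 2)
  u_2 = (0, 18/13, 27/13)
  u_3 = (-1, 0, 0)

Orthogonality check:
  u_2 · u_1 = 0 (should be 0)
  u_3 · u_1 = 0 (should be 0)
  u_3 · u_2 = 0 (should be 0)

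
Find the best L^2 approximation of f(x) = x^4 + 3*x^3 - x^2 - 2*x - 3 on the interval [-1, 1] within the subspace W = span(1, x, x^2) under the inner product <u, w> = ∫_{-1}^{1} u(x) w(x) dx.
g(x) = -x^2/7 - x/5 - 108/35

The best approximation g ∈ W is the orthogonal projection of f onto W. Writing g = a_0 + a_1 x + a_2 x^2, the coefficients solve the normal equations G · a = b where
  G_{ij} = <φ_i, φ_j> and b_i = <f, φ_i>, with φ_0 = 1, φ_1 = x, φ_2 = x^2.
G =
  [2, 0, 2/3]
  [0, 2/3, 0]
  [2/3, 0, 2/5],
b = (-94/15, -2/15, -74/35).
Solving gives a_0 = -108/35, a_1 = -1/5, a_2 = -1/7, so
  g(x) = -x^2/7 - x/5 - 108/35.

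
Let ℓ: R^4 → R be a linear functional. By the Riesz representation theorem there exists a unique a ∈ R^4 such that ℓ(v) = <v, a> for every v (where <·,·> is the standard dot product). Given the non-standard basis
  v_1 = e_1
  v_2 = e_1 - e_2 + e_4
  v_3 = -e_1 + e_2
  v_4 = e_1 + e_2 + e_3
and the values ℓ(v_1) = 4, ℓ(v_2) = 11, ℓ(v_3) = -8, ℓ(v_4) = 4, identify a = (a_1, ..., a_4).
a = (4, -4, 4, 3)

Write a = (a_1, ..., a_4) in the standard basis. For each basis vector v_i, ℓ(v_i) = <v_i, a> is a linear equation in the a_j's. Collect the n equations into a matrix system V a = ℓ, where row i of V is v_i (expressed in the standard basis). Since V is invertible (lower-triangular with 1s on the diagonal, up to permutation), solve by back-substitution:
  V =
[[1, 0, 0, 0],
 [1, -1, 0, 1],
 [-1, 1, 0, 0],
 [1, 1, 1, 0]]
  V a = (4, 11, -8, 4)
Solving gives a = (4, -4, 4, 3).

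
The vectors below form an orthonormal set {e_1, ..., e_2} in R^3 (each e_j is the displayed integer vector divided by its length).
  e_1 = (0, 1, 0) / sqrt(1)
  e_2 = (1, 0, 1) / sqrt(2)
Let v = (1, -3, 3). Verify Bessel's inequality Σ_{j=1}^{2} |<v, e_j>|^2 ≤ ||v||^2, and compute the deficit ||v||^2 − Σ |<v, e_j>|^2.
Σ |<v, e_j>|^2 = 17; ||v||^2 = 19; deficit = 2

Write each e_j = u_j / sqrt(<u_j, u_j>) where u_j is the displayed integer vector. Then <v, e_j> = <v, u_j> / sqrt(<u_j, u_j>), so |<v, e_j>|^2 = <v, u_j>^2 / <u_j, u_j>.
Coefficients: <v, e_1> = -3/sqrt(1), <v, e_2> = 4/sqrt(2).
Square and sum: Σ |<v, e_j>|^2 = 17.
Compute ||v||^2 = v·v = 19.
Deficit = 19 − 17 = 2 ≥ 0, confirming Bessel's inequality. (The deficit equals ||v − Σ <v,e_j> e_j||^2, the squared distance from v to span{e_j}.)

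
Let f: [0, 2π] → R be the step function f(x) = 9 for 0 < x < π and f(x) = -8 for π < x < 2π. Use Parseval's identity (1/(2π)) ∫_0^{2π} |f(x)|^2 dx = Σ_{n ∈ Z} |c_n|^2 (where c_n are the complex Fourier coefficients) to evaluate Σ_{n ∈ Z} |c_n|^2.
Σ |c_n|^2 = 145/2

Parseval equates the L^2 energy of f (normalised by 1/(2π)) with the ℓ^2 sum of its Fourier coefficients: (1/(2π)) ∫_0^{2π} |f|^2 = Σ |c_n|^2.
Compute the left side: (1/(2π)) [∫_0^π 9^2 dx + ∫_π^{2π} (-8)^2 dx] = (1/(2π)) · (81π + 64π) = (81 + 64)/2 = 145/2.
So Σ_{n ∈ Z} |c_n|^2 = 145/2.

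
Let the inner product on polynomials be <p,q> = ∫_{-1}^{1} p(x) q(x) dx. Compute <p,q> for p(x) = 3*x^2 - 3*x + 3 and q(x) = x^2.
<p,q> = 16/5

Expand the product: p(x)·q(x) = 3*x^4 - 3*x^3 + 3*x^2.
∫_{-1}^{1} of each monomial x^k gives [2/(k+1) if k even, 0 if k odd]. Integrating term-by-term (or equivalently evaluating the antiderivative F(x) = 3*x^5/5 - 3*x^4/4 + x^3 at the endpoints):
  F(1) − F(−1) = 17/20 − (-47/20) = 16/5.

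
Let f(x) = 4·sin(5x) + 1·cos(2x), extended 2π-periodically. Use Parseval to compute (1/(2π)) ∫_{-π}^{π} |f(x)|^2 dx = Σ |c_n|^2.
Σ |c_n|^2 = 17/2

Expand |f|^2 and use orthogonality of {sin(nx), cos(mx)} on [-π, π]:
  ∫_{-π}^{π} sin(nx)^2 dx = π, ∫ cos(mx)^2 dx = π, and cross terms integrate to 0.
So ∫_{-π}^{π} f(x)^2 dx = 4^2 · π + 1^2 · π = (16 + 1)π.
Divide by 2π: (16 + 1)/2 = 17/2.
By Parseval, this equals Σ |c_n|^2.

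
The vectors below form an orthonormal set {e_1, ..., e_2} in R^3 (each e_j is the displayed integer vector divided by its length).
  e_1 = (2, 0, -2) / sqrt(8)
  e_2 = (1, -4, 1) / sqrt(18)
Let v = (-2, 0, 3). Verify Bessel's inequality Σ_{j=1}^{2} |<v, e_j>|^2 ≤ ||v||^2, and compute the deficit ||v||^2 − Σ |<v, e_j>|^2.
Σ |<v, e_j>|^2 = 113/9; ||v||^2 = 13; deficit = 4/9

Write each e_j = u_j / sqrt(<u_j, u_j>) where u_j is the displayed integer vector. Then <v, e_j> = <v, u_j> / sqrt(<u_j, u_j>), so |<v, e_j>|^2 = <v, u_j>^2 / <u_j, u_j>.
Coefficients: <v, e_1> = -10/sqrt(8), <v, e_2> = 1/sqrt(18).
Square and sum: Σ |<v, e_j>|^2 = 113/9.
Compute ||v||^2 = v·v = 13.
Deficit = 13 − 113/9 = 4/9 ≥ 0, confirming Bessel's inequality. (The deficit equals ||v − Σ <v,e_j> e_j||^2, the squared distance from v to span{e_j}.)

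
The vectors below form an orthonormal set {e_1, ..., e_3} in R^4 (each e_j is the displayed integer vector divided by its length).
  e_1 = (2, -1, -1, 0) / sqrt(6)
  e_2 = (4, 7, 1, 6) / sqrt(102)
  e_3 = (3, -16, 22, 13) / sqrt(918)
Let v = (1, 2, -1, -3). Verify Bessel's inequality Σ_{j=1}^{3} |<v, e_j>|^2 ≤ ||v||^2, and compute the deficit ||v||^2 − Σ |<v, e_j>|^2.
Σ |<v, e_j>|^2 = 9; ||v||^2 = 15; deficit = 6

Write each e_j = u_j / sqrt(<u_j, u_j>) where u_j is the displayed integer vector. Then <v, e_j> = <v, u_j> / sqrt(<u_j, u_j>), so |<v, e_j>|^2 = <v, u_j>^2 / <u_j, u_j>.
Coefficients: <v, e_1> = 1/sqrt(6), <v, e_2> = -1/sqrt(102), <v, e_3> = -90/sqrt(918).
Square and sum: Σ |<v, e_j>|^2 = 9.
Compute ||v||^2 = v·v = 15.
Deficit = 15 − 9 = 6 ≥ 0, confirming Bessel's inequality. (The deficit equals ||v − Σ <v,e_j> e_j||^2, the squared distance from v to span{e_j}.)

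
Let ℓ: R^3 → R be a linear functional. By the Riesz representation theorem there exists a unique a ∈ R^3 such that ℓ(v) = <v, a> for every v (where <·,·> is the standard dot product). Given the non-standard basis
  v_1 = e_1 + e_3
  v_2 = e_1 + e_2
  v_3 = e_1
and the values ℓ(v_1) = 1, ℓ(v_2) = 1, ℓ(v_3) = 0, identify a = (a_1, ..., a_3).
a = (0, 1, 1)

Write a = (a_1, ..., a_3) in the standard basis. For each basis vector v_i, ℓ(v_i) = <v_i, a> is a linear equation in the a_j's. Collect the n equations into a matrix system V a = ℓ, where row i of V is v_i (expressed in the standard basis). Since V is invertible (lower-triangular with 1s on the diagonal, up to permutation), solve by back-substitution:
  V =
[[1, 0, 1],
 [1, 1, 0],
 [1, 0, 0]]
  V a = (1, 1, 0)
Solving gives a = (0, 1, 1).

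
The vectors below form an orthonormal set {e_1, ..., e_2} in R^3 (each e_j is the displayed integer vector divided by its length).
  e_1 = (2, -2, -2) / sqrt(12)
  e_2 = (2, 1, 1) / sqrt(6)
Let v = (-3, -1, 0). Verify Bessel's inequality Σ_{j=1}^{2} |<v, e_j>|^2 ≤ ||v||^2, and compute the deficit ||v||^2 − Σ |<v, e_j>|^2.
Σ |<v, e_j>|^2 = 19/2; ||v||^2 = 10; deficit = 1/2

Write each e_j = u_j / sqrt(<u_j, u_j>) where u_j is the displayed integer vector. Then <v, e_j> = <v, u_j> / sqrt(<u_j, u_j>), so |<v, e_j>|^2 = <v, u_j>^2 / <u_j, u_j>.
Coefficients: <v, e_1> = -4/sqrt(12), <v, e_2> = -7/sqrt(6).
Square and sum: Σ |<v, e_j>|^2 = 19/2.
Compute ||v||^2 = v·v = 10.
Deficit = 10 − 19/2 = 1/2 ≥ 0, confirming Bessel's inequality. (The deficit equals ||v − Σ <v,e_j> e_j||^2, the squared distance from v to span{e_j}.)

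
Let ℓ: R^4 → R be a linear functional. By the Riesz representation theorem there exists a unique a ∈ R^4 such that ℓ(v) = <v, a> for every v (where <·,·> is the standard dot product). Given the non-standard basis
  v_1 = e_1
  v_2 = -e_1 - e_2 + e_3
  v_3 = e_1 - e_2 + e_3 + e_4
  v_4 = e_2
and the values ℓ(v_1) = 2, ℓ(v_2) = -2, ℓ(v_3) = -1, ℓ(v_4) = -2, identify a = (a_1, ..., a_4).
a = (2, -2, -2, -3)

Write a = (a_1, ..., a_4) in the standard basis. For each basis vector v_i, ℓ(v_i) = <v_i, a> is a linear equation in the a_j's. Collect the n equations into a matrix system V a = ℓ, where row i of V is v_i (expressed in the standard basis). Since V is invertible (lower-triangular with 1s on the diagonal, up to permutation), solve by back-substitution:
  V =
[[1, 0, 0, 0],
 [-1, -1, 1, 0],
 [1, -1, 1, 1],
 [0, 1, 0, 0]]
  V a = (2, -2, -1, -2)
Solving gives a = (2, -2, -2, -3).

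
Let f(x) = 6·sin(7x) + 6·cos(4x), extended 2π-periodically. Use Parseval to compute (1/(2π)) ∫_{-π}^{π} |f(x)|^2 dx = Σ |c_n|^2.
Σ |c_n|^2 = 36

Expand |f|^2 and use orthogonality of {sin(nx), cos(mx)} on [-π, π]:
  ∫_{-π}^{π} sin(nx)^2 dx = π, ∫ cos(mx)^2 dx = π, and cross terms integrate to 0.
So ∫_{-π}^{π} f(x)^2 dx = 6^2 · π + 6^2 · π = (36 + 36)π.
Divide by 2π: (36 + 36)/2 = 36.
By Parseval, this equals Σ |c_n|^2.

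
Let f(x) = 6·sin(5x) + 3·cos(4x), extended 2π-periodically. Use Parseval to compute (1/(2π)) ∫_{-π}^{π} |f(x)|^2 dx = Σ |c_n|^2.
Σ |c_n|^2 = 45/2

Expand |f|^2 and use orthogonality of {sin(nx), cos(mx)} on [-π, π]:
  ∫_{-π}^{π} sin(nx)^2 dx = π, ∫ cos(mx)^2 dx = π, and cross terms integrate to 0.
So ∫_{-π}^{π} f(x)^2 dx = 6^2 · π + 3^2 · π = (36 + 9)π.
Divide by 2π: (36 + 9)/2 = 45/2.
By Parseval, this equals Σ |c_n|^2.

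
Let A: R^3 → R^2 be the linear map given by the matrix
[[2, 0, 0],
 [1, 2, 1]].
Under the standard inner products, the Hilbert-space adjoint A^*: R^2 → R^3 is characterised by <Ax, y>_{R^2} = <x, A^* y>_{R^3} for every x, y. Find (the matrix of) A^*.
A^* = A^T =
[[2, 1],
 [0, 2],
 [0, 1]]

For real matrices with standard dot products, the defining identity <Ax, y> = <x, A^* y> gives (Ax)^T y = x^T (A^*) y, i.e. x^T A^T y = x^T (A^*) y. Since this holds for all x, y, we must have A^* = A^T. Therefore
A^* =
[[2, 1],
 [0, 2],
 [0, 1]].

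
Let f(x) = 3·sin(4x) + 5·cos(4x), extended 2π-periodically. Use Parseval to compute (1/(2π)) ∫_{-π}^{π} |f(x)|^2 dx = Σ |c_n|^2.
Σ |c_n|^2 = 17

Expand |f|^2 and use orthogonality of {sin(nx), cos(mx)} on [-π, π]:
  ∫_{-π}^{π} sin(nx)^2 dx = π, ∫ cos(mx)^2 dx = π, and cross terms integrate to 0.
So ∫_{-π}^{π} f(x)^2 dx = 3^2 · π + 5^2 · π = (9 + 25)π.
Divide by 2π: (9 + 25)/2 = 17.
By Parseval, this equals Σ |c_n|^2.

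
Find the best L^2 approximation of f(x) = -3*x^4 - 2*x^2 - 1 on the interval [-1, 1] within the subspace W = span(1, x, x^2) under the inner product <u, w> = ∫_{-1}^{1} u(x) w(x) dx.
g(x) = -32*x^2/7 - 26/35

The best approximation g ∈ W is the orthogonal projection of f onto W. Writing g = a_0 + a_1 x + a_2 x^2, the coefficients solve the normal equations G · a = b where
  G_{ij} = <φ_i, φ_j> and b_i = <f, φ_i>, with φ_0 = 1, φ_1 = x, φ_2 = x^2.
G =
  [2, 0, 2/3]
  [0, 2/3, 0]
  [2/3, 0, 2/5],
b = (-68/15, 0, -244/105).
Solving gives a_0 = -26/35, a_1 = 0, a_2 = -32/7, so
  g(x) = -32*x^2/7 - 26/35.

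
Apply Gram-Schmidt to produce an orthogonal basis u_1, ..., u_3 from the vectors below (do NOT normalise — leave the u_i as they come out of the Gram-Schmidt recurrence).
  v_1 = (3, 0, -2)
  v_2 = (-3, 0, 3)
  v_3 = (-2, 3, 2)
Orthogonal basis:
  u_1 = (3, 0, -2)
  u_2 = (6/13, 0, 9/13)
  u_3 = (0, 3, 0)

Apply the Gram-Schmidt recurrence
  u_1 = v_1
  u_i = v_i − Σ_{j<i} ((v_i · u_j) / (u_j · u_j)) · u_j.

Step by step this gives:
  u_1 = (3, 0, -2)
  u_2 = (6/13, 0, 9/13)
  u_3 = (0, 3, 0)

Orthogonality check:
  u_2 · u_1 = 0 (should be 0)
  u_3 · u_1 = 0 (should be 0)
  u_3 · u_2 = 0 (should be 0)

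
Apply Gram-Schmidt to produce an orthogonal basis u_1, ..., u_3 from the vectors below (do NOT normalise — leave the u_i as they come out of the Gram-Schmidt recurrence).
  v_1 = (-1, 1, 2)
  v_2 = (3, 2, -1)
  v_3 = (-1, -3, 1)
Orthogonal basis:
  u_1 = (-1, 1, 2)
  u_2 = (5/2, 5/2, 0)
  u_3 = (1, -1, 1)

Apply the Gram-Schmidt recurrence
  u_1 = v_1
  u_i = v_i − Σ_{j<i} ((v_i · u_j) / (u_j · u_j)) · u_j.

Step by step this gives:
  u_1 = (-1, 1, 2)
  u_2 = (5/2, 5/2, 0)
  u_3 = (1, -1, 1)

Orthogonality check:
  u_2 · u_1 = 0 (should be 0)
  u_3 · u_1 = 0 (should be 0)
  u_3 · u_2 = 0 (should be 0)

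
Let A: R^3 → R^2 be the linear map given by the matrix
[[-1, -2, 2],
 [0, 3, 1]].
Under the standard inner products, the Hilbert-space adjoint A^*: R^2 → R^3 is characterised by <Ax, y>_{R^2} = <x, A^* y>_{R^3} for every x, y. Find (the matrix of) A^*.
A^* = A^T =
[[-1, 0],
 [-2, 3],
 [2, 1]]

For real matrices with standard dot products, the defining identity <Ax, y> = <x, A^* y> gives (Ax)^T y = x^T (A^*) y, i.e. x^T A^T y = x^T (A^*) y. Since this holds for all x, y, we must have A^* = A^T. Therefore
A^* =
[[-1, 0],
 [-2, 3],
 [2, 1]].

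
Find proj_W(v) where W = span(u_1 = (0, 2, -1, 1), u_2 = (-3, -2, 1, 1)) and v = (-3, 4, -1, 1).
proj_W(v) = (-69/37, 108/37, -54/37, 100/37)

Set up U = [u_1 | ... | u_2] ∈ R^(4×2). The projector onto W = col(U) is P = U (U^T U)^(-1) U^T.
Compute U^T U =
  [6, -4]
  [-4, 15],
and U^T v = (10, 1).
Solve U^T U · c = U^T v for the coefficients: c = (77/37, 23/37). The projection is proj_W(v) = U c.
Check: (v - proj_W(v)) · u_1 = 0  (should be 0).
Check: (v - proj_W(v)) · u_2 = 0  (should be 0).
Result: proj_W(v) = (-69/37, 108/37, -54/37, 100/37).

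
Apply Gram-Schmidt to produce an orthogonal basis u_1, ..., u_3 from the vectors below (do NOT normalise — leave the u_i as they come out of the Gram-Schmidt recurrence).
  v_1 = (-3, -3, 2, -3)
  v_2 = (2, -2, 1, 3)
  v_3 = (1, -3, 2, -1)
Orthogonal basis:
  u_1 = (-3, -3, 2, -3)
  u_2 = (41/31, -83/31, 45/31, 72/31)
  u_3 = (742/509, -62/509, 144/509, -584/509)

Apply the Gram-Schmidt recurrence
  u_1 = v_1
  u_i = v_i − Σ_{j<i} ((v_i · u_j) / (u_j · u_j)) · u_j.

Step by step this gives:
  u_1 = (-3, -3, 2, -3)
  u_2 = (41/31, -83/31, 45/31, 72/31)
  u_3 = (742/509, -62/509, 144/509, -584/509)

Orthogonality check:
  u_2 · u_1 = 0 (should be 0)
  u_3 · u_1 = 0 (should be 0)
  u_3 · u_2 = 0 (should be 0)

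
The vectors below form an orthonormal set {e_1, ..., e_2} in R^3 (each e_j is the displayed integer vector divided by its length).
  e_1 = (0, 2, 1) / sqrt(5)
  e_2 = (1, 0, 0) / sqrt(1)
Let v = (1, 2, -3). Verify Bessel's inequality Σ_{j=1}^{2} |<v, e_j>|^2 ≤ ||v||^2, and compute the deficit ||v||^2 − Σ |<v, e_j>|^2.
Σ |<v, e_j>|^2 = 6/5; ||v||^2 = 14; deficit = 64/5

Write each e_j = u_j / sqrt(<u_j, u_j>) where u_j is the displayed integer vector. Then <v, e_j> = <v, u_j> / sqrt(<u_j, u_j>), so |<v, e_j>|^2 = <v, u_j>^2 / <u_j, u_j>.
Coefficients: <v, e_1> = 1/sqrt(5), <v, e_2> = 1/sqrt(1).
Square and sum: Σ |<v, e_j>|^2 = 6/5.
Compute ||v||^2 = v·v = 14.
Deficit = 14 − 6/5 = 64/5 ≥ 0, confirming Bessel's inequality. (The deficit equals ||v − Σ <v,e_j> e_j||^2, the squared distance from v to span{e_j}.)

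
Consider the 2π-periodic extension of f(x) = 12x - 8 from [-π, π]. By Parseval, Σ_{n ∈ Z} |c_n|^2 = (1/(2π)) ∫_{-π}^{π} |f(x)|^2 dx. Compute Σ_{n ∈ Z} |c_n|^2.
Σ |c_n|^2 = 48π^2 + 64

Expand and integrate term by term over [-π, π]:
  ∫ (12x)^2 dx = 144·(2π^3/3); ∫ 2·12·(-8)·x dx = 0 (odd integrand); ∫ (-8)^2 dx = 64·2π.
So (1/(2π)) ∫_{-π}^{π} (12x - 8)^2 dx = 144π^2/3 + 64 = 48π^2 + 64.
Parseval ⇒ Σ |c_n|^2 = 48π^2 + 64.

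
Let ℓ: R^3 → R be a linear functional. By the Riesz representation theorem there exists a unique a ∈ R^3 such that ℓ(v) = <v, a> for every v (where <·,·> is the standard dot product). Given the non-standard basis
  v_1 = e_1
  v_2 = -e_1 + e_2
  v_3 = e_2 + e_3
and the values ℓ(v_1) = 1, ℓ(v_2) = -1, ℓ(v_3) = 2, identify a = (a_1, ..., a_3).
a = (1, 0, 2)

Write a = (a_1, ..., a_3) in the standard basis. For each basis vector v_i, ℓ(v_i) = <v_i, a> is a linear equation in the a_j's. Collect the n equations into a matrix system V a = ℓ, where row i of V is v_i (expressed in the standard basis). Since V is invertible (lower-triangular with 1s on the diagonal, up to permutation), solve by back-substitution:
  V =
[[1, 0, 0],
 [-1, 1, 0],
 [0, 1, 1]]
  V a = (1, -1, 2)
Solving gives a = (1, 0, 2).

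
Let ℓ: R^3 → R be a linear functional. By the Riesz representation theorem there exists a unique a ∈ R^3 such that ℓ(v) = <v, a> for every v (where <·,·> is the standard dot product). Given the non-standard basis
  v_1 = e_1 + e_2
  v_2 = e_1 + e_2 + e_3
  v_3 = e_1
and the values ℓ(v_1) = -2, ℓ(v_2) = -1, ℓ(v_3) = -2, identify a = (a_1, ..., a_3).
a = (-2, 0, 1)

Write a = (a_1, ..., a_3) in the standard basis. For each basis vector v_i, ℓ(v_i) = <v_i, a> is a linear equation in the a_j's. Collect the n equations into a matrix system V a = ℓ, where row i of V is v_i (expressed in the standard basis). Since V is invertible (lower-triangular with 1s on the diagonal, up to permutation), solve by back-substitution:
  V =
[[1, 1, 0],
 [1, 1, 1],
 [1, 0, 0]]
  V a = (-2, -1, -2)
Solving gives a = (-2, 0, 1).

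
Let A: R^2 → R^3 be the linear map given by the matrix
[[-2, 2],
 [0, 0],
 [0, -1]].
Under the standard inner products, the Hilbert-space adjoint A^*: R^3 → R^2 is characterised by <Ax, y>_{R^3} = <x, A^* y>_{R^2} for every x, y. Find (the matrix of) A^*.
A^* = A^T =
[[-2, 0, 0],
 [2, 0, -1]]

For real matrices with standard dot products, the defining identity <Ax, y> = <x, A^* y> gives (Ax)^T y = x^T (A^*) y, i.e. x^T A^T y = x^T (A^*) y. Since this holds for all x, y, we must have A^* = A^T. Therefore
A^* =
[[-2, 0, 0],
 [2, 0, -1]].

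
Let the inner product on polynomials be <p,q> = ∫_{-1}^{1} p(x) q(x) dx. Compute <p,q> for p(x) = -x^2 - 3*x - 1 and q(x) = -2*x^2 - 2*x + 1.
<p,q> = 52/15

Expand the product: p(x)·q(x) = 2*x^4 + 8*x^3 + 7*x^2 - x - 1.
∫_{-1}^{1} of each monomial x^k gives [2/(k+1) if k even, 0 if k odd]. Integrating term-by-term (or equivalently evaluating the antiderivative F(x) = 2*x^5/5 + 2*x^4 + 7*x^3/3 - x^2/2 - x at the endpoints):
  F(1) − F(−1) = 97/30 − (-7/30) = 52/15.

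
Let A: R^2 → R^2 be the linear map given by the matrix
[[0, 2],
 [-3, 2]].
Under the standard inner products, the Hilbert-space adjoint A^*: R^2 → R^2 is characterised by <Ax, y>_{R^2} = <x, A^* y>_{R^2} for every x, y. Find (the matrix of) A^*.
A^* = A^T =
[[0, -3],
 [2, 2]]

For real matrices with standard dot products, the defining identity <Ax, y> = <x, A^* y> gives (Ax)^T y = x^T (A^*) y, i.e. x^T A^T y = x^T (A^*) y. Since this holds for all x, y, we must have A^* = A^T. Therefore
A^* =
[[0, -3],
 [2, 2]].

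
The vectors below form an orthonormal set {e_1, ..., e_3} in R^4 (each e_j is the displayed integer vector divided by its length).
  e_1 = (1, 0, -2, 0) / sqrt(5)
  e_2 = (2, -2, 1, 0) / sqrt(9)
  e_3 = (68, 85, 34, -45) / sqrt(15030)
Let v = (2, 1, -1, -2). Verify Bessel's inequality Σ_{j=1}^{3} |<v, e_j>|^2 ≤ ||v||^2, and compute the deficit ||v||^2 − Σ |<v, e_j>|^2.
Σ |<v, e_j>|^2 = 2811/334; ||v||^2 = 10; deficit = 529/334

Write each e_j = u_j / sqrt(<u_j, u_j>) where u_j is the displayed integer vector. Then <v, e_j> = <v, u_j> / sqrt(<u_j, u_j>), so |<v, e_j>|^2 = <v, u_j>^2 / <u_j, u_j>.
Coefficients: <v, e_1> = 4/sqrt(5), <v, e_2> = 1/sqrt(9), <v, e_3> = 277/sqrt(15030).
Square and sum: Σ |<v, e_j>|^2 = 2811/334.
Compute ||v||^2 = v·v = 10.
Deficit = 10 − 2811/334 = 529/334 ≥ 0, confirming Bessel's inequality. (The deficit equals ||v − Σ <v,e_j> e_j||^2, the squared distance from v to span{e_j}.)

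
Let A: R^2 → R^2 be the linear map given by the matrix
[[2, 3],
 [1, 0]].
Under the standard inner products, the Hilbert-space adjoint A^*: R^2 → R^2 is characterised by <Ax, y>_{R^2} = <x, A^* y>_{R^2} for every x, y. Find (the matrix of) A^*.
A^* = A^T =
[[2, 1],
 [3, 0]]

For real matrices with standard dot products, the defining identity <Ax, y> = <x, A^* y> gives (Ax)^T y = x^T (A^*) y, i.e. x^T A^T y = x^T (A^*) y. Since this holds for all x, y, we must have A^* = A^T. Therefore
A^* =
[[2, 1],
 [3, 0]].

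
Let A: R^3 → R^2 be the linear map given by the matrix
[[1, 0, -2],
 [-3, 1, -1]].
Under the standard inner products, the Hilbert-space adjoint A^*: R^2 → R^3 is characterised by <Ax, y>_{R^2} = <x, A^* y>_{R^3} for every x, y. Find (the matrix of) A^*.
A^* = A^T =
[[1, -3],
 [0, 1],
 [-2, -1]]

For real matrices with standard dot products, the defining identity <Ax, y> = <x, A^* y> gives (Ax)^T y = x^T (A^*) y, i.e. x^T A^T y = x^T (A^*) y. Since this holds for all x, y, we must have A^* = A^T. Therefore
A^* =
[[1, -3],
 [0, 1],
 [-2, -1]].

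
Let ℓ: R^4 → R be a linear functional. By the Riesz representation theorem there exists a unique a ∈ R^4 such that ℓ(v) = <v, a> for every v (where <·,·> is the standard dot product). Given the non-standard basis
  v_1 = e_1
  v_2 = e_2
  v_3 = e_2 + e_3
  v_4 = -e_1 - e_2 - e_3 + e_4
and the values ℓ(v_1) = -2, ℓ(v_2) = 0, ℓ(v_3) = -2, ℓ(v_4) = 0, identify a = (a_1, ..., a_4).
a = (-2, 0, -2, -4)

Write a = (a_1, ..., a_4) in the standard basis. For each basis vector v_i, ℓ(v_i) = <v_i, a> is a linear equation in the a_j's. Collect the n equations into a matrix system V a = ℓ, where row i of V is v_i (expressed in the standard basis). Since V is invertible (lower-triangular with 1s on the diagonal, up to permutation), solve by back-substitution:
  V =
[[1, 0, 0, 0],
 [0, 1, 0, 0],
 [0, 1, 1, 0],
 [-1, -1, -1, 1]]
  V a = (-2, 0, -2, 0)
Solving gives a = (-2, 0, -2, -4).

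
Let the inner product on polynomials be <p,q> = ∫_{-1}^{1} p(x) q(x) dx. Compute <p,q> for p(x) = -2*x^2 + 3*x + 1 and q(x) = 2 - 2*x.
<p,q> = -8/3

Expand the product: p(x)·q(x) = 4*x^3 - 10*x^2 + 4*x + 2.
∫_{-1}^{1} of each monomial x^k gives [2/(k+1) if k even, 0 if k odd]. Integrating term-by-term (or equivalently evaluating the antiderivative F(x) = x^4 - 10*x^3/3 + 2*x^2 + 2*x at the endpoints):
  F(1) − F(−1) = 5/3 − (13/3) = -8/3.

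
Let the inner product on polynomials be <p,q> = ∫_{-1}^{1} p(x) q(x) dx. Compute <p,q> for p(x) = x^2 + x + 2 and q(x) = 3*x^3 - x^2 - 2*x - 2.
<p,q> = -56/5

Expand the product: p(x)·q(x) = 3*x^5 + 2*x^4 + 3*x^3 - 6*x^2 - 6*x - 4.
∫_{-1}^{1} of each monomial x^k gives [2/(k+1) if k even, 0 if k odd]. Integrating term-by-term (or equivalently evaluating the antiderivative F(x) = x^6/2 + 2*x^5/5 + 3*x^4/4 - 2*x^3 - 3*x^2 - 4*x at the endpoints):
  F(1) − F(−1) = -147/20 − (77/20) = -56/5.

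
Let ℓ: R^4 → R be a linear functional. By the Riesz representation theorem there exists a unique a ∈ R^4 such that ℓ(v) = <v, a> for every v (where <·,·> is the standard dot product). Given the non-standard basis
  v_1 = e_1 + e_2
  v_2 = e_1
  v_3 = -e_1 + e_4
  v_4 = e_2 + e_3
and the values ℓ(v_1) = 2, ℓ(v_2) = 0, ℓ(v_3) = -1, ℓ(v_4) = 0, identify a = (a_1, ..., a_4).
a = (0, 2, -2, -1)

Write a = (a_1, ..., a_4) in the standard basis. For each basis vector v_i, ℓ(v_i) = <v_i, a> is a linear equation in the a_j's. Collect the n equations into a matrix system V a = ℓ, where row i of V is v_i (expressed in the standard basis). Since V is invertible (lower-triangular with 1s on the diagonal, up to permutation), solve by back-substitution:
  V =
[[1, 1, 0, 0],
 [1, 0, 0, 0],
 [-1, 0, 0, 1],
 [0, 1, 1, 0]]
  V a = (2, 0, -1, 0)
Solving gives a = (0, 2, -2, -1).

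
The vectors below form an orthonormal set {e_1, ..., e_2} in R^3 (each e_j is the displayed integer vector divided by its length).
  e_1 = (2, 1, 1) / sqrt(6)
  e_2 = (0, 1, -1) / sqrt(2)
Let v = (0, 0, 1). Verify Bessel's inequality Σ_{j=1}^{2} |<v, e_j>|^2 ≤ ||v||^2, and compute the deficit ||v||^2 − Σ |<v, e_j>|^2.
Σ |<v, e_j>|^2 = 2/3; ||v||^2 = 1; deficit = 1/3

Write each e_j = u_j / sqrt(<u_j, u_j>) where u_j is the displayed integer vector. Then <v, e_j> = <v, u_j> / sqrt(<u_j, u_j>), so |<v, e_j>|^2 = <v, u_j>^2 / <u_j, u_j>.
Coefficients: <v, e_1> = 1/sqrt(6), <v, e_2> = -1/sqrt(2).
Square and sum: Σ |<v, e_j>|^2 = 2/3.
Compute ||v||^2 = v·v = 1.
Deficit = 1 − 2/3 = 1/3 ≥ 0, confirming Bessel's inequality. (The deficit equals ||v − Σ <v,e_j> e_j||^2, the squared distance from v to span{e_j}.)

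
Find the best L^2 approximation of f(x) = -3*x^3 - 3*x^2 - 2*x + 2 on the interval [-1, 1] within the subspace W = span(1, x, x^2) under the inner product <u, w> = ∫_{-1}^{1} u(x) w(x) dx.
g(x) = -3*x^2 - 19*x/5 + 2

The best approximation g ∈ W is the orthogonal projection of f onto W. Writing g = a_0 + a_1 x + a_2 x^2, the coefficients solve the normal equations G · a = b where
  G_{ij} = <φ_i, φ_j> and b_i = <f, φ_i>, with φ_0 = 1, φ_1 = x, φ_2 = x^2.
G =
  [2, 0, 2/3]
  [0, 2/3, 0]
  [2/3, 0, 2/5],
b = (2, -38/15, 2/15).
Solving gives a_0 = 2, a_1 = -19/5, a_2 = -3, so
  g(x) = -3*x^2 - 19*x/5 + 2.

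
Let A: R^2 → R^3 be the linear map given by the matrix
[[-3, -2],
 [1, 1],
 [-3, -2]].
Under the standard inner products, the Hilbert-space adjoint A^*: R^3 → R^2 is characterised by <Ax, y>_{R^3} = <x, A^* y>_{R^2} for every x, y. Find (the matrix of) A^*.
A^* = A^T =
[[-3, 1, -3],
 [-2, 1, -2]]

For real matrices with standard dot products, the defining identity <Ax, y> = <x, A^* y> gives (Ax)^T y = x^T (A^*) y, i.e. x^T A^T y = x^T (A^*) y. Since this holds for all x, y, we must have A^* = A^T. Therefore
A^* =
[[-3, 1, -3],
 [-2, 1, -2]].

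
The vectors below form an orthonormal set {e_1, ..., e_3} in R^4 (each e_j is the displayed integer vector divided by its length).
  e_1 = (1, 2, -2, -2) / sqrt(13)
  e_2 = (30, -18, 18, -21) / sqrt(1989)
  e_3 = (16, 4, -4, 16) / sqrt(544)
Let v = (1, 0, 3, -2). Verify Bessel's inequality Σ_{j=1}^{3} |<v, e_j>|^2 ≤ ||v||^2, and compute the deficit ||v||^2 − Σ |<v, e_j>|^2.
Σ |<v, e_j>|^2 = 19/2; ||v||^2 = 14; deficit = 9/2

Write each e_j = u_j / sqrt(<u_j, u_j>) where u_j is the displayed integer vector. Then <v, e_j> = <v, u_j> / sqrt(<u_j, u_j>), so |<v, e_j>|^2 = <v, u_j>^2 / <u_j, u_j>.
Coefficients: <v, e_1> = -1/sqrt(13), <v, e_2> = 126/sqrt(1989), <v, e_3> = -28/sqrt(544).
Square and sum: Σ |<v, e_j>|^2 = 19/2.
Compute ||v||^2 = v·v = 14.
Deficit = 14 − 19/2 = 9/2 ≥ 0, confirming Bessel's inequality. (The deficit equals ||v − Σ <v,e_j> e_j||^2, the squared distance from v to span{e_j}.)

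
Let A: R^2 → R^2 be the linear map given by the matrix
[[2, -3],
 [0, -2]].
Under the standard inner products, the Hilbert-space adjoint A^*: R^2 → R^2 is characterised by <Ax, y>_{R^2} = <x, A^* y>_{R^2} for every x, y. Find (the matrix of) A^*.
A^* = A^T =
[[2, 0],
 [-3, -2]]

For real matrices with standard dot products, the defining identity <Ax, y> = <x, A^* y> gives (Ax)^T y = x^T (A^*) y, i.e. x^T A^T y = x^T (A^*) y. Since this holds for all x, y, we must have A^* = A^T. Therefore
A^* =
[[2, 0],
 [-3, -2]].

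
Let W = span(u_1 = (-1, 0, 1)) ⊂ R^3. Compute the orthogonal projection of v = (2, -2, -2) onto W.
proj_W(v) = (2, 0, -2)

Set up U = [u_1 | ... | u_1] ∈ R^(3×1). The projector onto W = col(U) is P = U (U^T U)^(-1) U^T.
Compute U^T U =
  [2],
and U^T v = (-4).
Solve U^T U · c = U^T v for the coefficients: c = (-2). The projection is proj_W(v) = U c.
Check: (v - proj_W(v)) · u_1 = 0  (should be 0).
Result: proj_W(v) = (2, 0, -2).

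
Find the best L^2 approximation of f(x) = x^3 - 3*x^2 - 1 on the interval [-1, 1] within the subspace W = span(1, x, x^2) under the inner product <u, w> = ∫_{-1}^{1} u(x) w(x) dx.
g(x) = -3*x^2 + 3*x/5 - 1

The best approximation g ∈ W is the orthogonal projection of f onto W. Writing g = a_0 + a_1 x + a_2 x^2, the coefficients solve the normal equations G · a = b where
  G_{ij} = <φ_i, φ_j> and b_i = <f, φ_i>, with φ_0 = 1, φ_1 = x, φ_2 = x^2.
G =
  [2, 0, 2/3]
  [0, 2/3, 0]
  [2/3, 0, 2/5],
b = (-4, 2/5, -28/15).
Solving gives a_0 = -1, a_1 = 3/5, a_2 = -3, so
  g(x) = -3*x^2 + 3*x/5 - 1.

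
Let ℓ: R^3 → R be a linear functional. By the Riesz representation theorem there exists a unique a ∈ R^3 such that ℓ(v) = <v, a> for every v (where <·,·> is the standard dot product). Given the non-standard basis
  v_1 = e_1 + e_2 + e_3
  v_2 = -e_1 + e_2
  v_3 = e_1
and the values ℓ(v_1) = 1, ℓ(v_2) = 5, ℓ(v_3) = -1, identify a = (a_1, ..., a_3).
a = (-1, 4, -2)

Write a = (a_1, ..., a_3) in the standard basis. For each basis vector v_i, ℓ(v_i) = <v_i, a> is a linear equation in the a_j's. Collect the n equations into a matrix system V a = ℓ, where row i of V is v_i (expressed in the standard basis). Since V is invertible (lower-triangular with 1s on the diagonal, up to permutation), solve by back-substitution:
  V =
[[1, 1, 1],
 [-1, 1, 0],
 [1, 0, 0]]
  V a = (1, 5, -1)
Solving gives a = (-1, 4, -2).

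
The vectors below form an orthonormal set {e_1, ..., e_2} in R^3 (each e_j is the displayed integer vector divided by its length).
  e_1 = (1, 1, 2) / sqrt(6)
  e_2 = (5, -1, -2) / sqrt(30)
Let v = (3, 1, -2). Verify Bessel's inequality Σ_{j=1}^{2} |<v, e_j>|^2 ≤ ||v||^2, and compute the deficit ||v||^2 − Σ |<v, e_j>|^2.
Σ |<v, e_j>|^2 = 54/5; ||v||^2 = 14; deficit = 16/5

Write each e_j = u_j / sqrt(<u_j, u_j>) where u_j is the displayed integer vector. Then <v, e_j> = <v, u_j> / sqrt(<u_j, u_j>), so |<v, e_j>|^2 = <v, u_j>^2 / <u_j, u_j>.
Coefficients: <v, e_1> = 0/sqrt(6), <v, e_2> = 18/sqrt(30).
Square and sum: Σ |<v, e_j>|^2 = 54/5.
Compute ||v||^2 = v·v = 14.
Deficit = 14 − 54/5 = 16/5 ≥ 0, confirming Bessel's inequality. (The deficit equals ||v − Σ <v,e_j> e_j||^2, the squared distance from v to span{e_j}.)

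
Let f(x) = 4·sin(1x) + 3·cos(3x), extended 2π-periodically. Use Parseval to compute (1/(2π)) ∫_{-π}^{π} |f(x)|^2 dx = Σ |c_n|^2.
Σ |c_n|^2 = 25/2

Expand |f|^2 and use orthogonality of {sin(nx), cos(mx)} on [-π, π]:
  ∫_{-π}^{π} sin(nx)^2 dx = π, ∫ cos(mx)^2 dx = π, and cross terms integrate to 0.
So ∫_{-π}^{π} f(x)^2 dx = 4^2 · π + 3^2 · π = (16 + 9)π.
Divide by 2π: (16 + 9)/2 = 25/2.
By Parseval, this equals Σ |c_n|^2.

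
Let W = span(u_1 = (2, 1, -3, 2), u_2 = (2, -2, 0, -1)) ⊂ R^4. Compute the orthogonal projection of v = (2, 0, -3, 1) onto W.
proj_W(v) = (7/3, 1/6, -5/2, 4/3)

Set up U = [u_1 | ... | u_2] ∈ R^(4×2). The projector onto W = col(U) is P = U (U^T U)^(-1) U^T.
Compute U^T U =
  [18, 0]
  [0, 9],
and U^T v = (15, 3).
Solve U^T U · c = U^T v for the coefficients: c = (5/6, 1/3). The projection is proj_W(v) = U c.
Check: (v - proj_W(v)) · u_1 = 0  (should be 0).
Check: (v - proj_W(v)) · u_2 = 0  (should be 0).
Result: proj_W(v) = (7/3, 1/6, -5/2, 4/3).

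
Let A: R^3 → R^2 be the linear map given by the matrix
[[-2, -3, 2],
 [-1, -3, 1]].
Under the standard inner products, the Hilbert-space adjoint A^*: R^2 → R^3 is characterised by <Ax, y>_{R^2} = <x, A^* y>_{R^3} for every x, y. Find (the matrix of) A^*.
A^* = A^T =
[[-2, -1],
 [-3, -3],
 [2, 1]]

For real matrices with standard dot products, the defining identity <Ax, y> = <x, A^* y> gives (Ax)^T y = x^T (A^*) y, i.e. x^T A^T y = x^T (A^*) y. Since this holds for all x, y, we must have A^* = A^T. Therefore
A^* =
[[-2, -1],
 [-3, -3],
 [2, 1]].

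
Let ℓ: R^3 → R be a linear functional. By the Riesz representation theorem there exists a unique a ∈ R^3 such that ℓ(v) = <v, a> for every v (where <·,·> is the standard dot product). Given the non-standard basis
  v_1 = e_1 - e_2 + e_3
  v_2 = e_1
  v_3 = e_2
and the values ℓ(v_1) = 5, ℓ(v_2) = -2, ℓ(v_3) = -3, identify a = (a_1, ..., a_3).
a = (-2, -3, 4)

Write a = (a_1, ..., a_3) in the standard basis. For each basis vector v_i, ℓ(v_i) = <v_i, a> is a linear equation in the a_j's. Collect the n equations into a matrix system V a = ℓ, where row i of V is v_i (expressed in the standard basis). Since V is invertible (lower-triangular with 1s on the diagonal, up to permutation), solve by back-substitution:
  V =
[[1, -1, 1],
 [1, 0, 0],
 [0, 1, 0]]
  V a = (5, -2, -3)
Solving gives a = (-2, -3, 4).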